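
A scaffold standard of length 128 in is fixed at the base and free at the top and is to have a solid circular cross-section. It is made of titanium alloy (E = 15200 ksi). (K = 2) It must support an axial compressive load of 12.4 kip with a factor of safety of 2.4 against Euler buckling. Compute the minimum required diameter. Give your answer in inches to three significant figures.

Required P_cr = n·P = 2.4 × 12.4 = 29.76 kip
L_e = K·L = 2 × 128 = 256.0 in
Required I = P_cr·L_e²/(π²E) = 2.976×10^4 × 256.0² / (π² × 1.52×10^7) = 13.00 in⁴
Solid circle: I = πd⁴/64  ⇒  d = (64I/π)^(1/4) = (64×13.00/π)^(1/4) = 4.03 in

d ≈ 4.03 in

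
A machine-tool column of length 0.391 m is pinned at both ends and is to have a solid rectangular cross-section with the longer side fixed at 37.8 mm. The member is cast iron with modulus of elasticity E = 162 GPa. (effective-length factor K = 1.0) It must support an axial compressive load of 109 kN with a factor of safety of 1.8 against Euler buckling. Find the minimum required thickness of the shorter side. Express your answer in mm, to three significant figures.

b ≈ 18.1 mm

Required P_cr = n·P = 1.8 × 109 = 196.2 kN
L_e = K·L = 1 × 0.391 = 0.3910 m
Required I = P_cr·L_e²/(π²E) = 1.962×10^5 × 0.3910² / (π² × 1.62×10^11) = 1.876×10^-8 m⁴
I_req = 1.876×10^4 mm⁴
Rectangle, weak axis: I_min = h·b³/12 with h = 37.8 mm fixed  ⇒  b = (12I/h)^(1/3) = 18.1 mm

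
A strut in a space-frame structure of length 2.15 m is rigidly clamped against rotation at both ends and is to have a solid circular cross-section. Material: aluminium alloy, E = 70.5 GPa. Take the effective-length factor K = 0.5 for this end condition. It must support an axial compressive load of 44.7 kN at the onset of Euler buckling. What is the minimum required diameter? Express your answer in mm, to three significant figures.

d ≈ 35.1 mm

L_e = K·L = 0.5 × 2.15 = 1.075 m
Required I = P_cr·L_e²/(π²E) = 4.470×10^4 × 1.075² / (π² × 7.05×10^10) = 7.424×10^-8 m⁴
I_req = 7.424×10^4 mm⁴
Solid circle: I = πd⁴/64  ⇒  d = (64I/π)^(1/4) = (64×7.424×10^4/π)^(1/4) = 35.1 mm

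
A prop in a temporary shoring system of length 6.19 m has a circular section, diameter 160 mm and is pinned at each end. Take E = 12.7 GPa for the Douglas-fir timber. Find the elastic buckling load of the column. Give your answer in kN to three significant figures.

I = πd⁴/64 = π×160⁴/64 = 3.217×10^7 mm⁴
I = 3.217×10^7 mm⁴ = 3.217×10^-5 m⁴
Effective length L_e = K·L = 1 × 6.19 = 6.190 m
P_cr = π²EI / L_e² = π² × 12.7×10⁹ × 3.217×10^-5 / 6.190² = 1.052×10^5 N

P_cr ≈ 105 kN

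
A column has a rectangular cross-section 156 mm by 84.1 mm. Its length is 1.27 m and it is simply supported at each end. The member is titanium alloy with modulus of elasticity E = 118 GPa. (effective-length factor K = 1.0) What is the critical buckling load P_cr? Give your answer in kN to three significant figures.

Buckling occurs about the weak axis: I_min = h·b³/12 with b = 84.1 mm (the shorter side).
I_min = 156×84.1³/12 = 7.733×10^6 mm⁴
I = 7.733×10^6 mm⁴ = 7.733×10^-6 m⁴
Effective length L_e = K·L = 1 × 1.27 = 1.270 m
P_cr = π²EI / L_e² = π² × 118×10⁹ × 7.733×10^-6 / 1.270² = 5.583×10^6 N

P_cr ≈ 5580 kN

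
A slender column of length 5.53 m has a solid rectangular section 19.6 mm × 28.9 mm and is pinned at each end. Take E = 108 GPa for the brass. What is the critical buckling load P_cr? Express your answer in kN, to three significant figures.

Buckling occurs about the weak axis: I_min = h·b³/12 with b = 19.6 mm (the shorter side).
I_min = 28.9×19.6³/12 = 1.813×10^4 mm⁴
I = 1.813×10^4 mm⁴ = 1.813×10^-8 m⁴
Effective length L_e = K·L = 1 × 5.53 = 5.530 m
P_cr = π²EI / L_e² = π² × 108×10⁹ × 1.813×10^-8 / 5.530² = 632.1 N

P_cr ≈ 0.632 kN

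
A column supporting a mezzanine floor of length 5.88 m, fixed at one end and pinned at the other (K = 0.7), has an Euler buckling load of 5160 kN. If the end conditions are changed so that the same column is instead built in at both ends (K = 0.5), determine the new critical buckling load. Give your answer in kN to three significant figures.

P_cr ≈ 10100 kN

P_cr ∝ 1/K², so P_cr,new = P_cr,old × (K_old/K_new)² = 5160 × (0.7/0.5)²
= 5160 × 1.960 = 10100 kN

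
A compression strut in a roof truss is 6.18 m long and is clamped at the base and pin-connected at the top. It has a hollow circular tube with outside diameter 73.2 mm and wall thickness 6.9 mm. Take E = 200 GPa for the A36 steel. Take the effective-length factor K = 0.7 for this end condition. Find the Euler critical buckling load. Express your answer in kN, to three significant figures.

Inner diameter d_i = 73.2 − 2×6.9 = 59.40 mm
I = π(d_o⁴ − d_i⁴)/64 = π(73.2⁴ − 59.40⁴)/64 = 7.982×10^5 mm⁴
I = 7.982×10^5 mm⁴ = 7.982×10^-7 m⁴
Effective length L_e = K·L = 0.7 × 6.18 = 4.326 m
P_cr = π²EI / L_e² = π² × 200×10⁹ × 7.982×10^-7 / 4.326² = 8.419×10^4 N

P_cr ≈ 84.2 kN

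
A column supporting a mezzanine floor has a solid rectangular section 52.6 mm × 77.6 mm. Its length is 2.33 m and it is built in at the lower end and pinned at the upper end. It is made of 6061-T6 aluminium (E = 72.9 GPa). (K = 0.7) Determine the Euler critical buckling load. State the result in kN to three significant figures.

P_cr ≈ 255 kN

Buckling occurs about the weak axis: I_min = h·b³/12 with b = 52.6 mm (the shorter side).
I_min = 77.6×52.6³/12 = 9.411×10^5 mm⁴
I = 9.411×10^5 mm⁴ = 9.411×10^-7 m⁴
Effective length L_e = K·L = 0.7 × 2.33 = 1.631 m
P_cr = π²EI / L_e² = π² × 72.9×10⁹ × 9.411×10^-7 / 1.631² = 2.545×10^5 N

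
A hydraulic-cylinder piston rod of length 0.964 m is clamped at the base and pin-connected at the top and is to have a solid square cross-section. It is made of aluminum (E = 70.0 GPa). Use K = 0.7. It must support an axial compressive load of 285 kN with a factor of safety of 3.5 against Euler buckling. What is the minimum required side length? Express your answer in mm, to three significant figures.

a ≈ 53.0 mm

Required P_cr = n·P = 3.5 × 285 = 997.5 kN
L_e = K·L = 0.7 × 0.964 = 0.6748 m
Required I = P_cr·L_e²/(π²E) = 9.975×10^5 × 0.6748² / (π² × 7.00×10^10) = 6.575×10^-7 m⁴
I_req = 6.575×10^5 mm⁴
Solid square: I = a⁴/12  ⇒  a = (12I)^(1/4) = (12×6.575×10^5)^(1/4) = 53.0 mm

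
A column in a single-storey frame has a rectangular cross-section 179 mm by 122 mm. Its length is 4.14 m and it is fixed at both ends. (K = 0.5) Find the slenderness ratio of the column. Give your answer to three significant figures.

For a rectangle r_min = b/√12 = 122/√12 = 35.22 mm
L_e = K·L = 0.5 × 4.14 m = 2.070 m = 2070.0 mm
λ = L_e / r_min = 2070.0 / 35.22 = 58.8

λ ≈ 58.8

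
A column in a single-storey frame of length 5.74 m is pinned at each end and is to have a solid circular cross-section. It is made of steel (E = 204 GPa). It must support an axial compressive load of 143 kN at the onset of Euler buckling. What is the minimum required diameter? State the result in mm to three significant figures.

L_e = K·L = 1 × 5.74 = 5.740 m
Required I = P_cr·L_e²/(π²E) = 1.430×10^5 × 5.740² / (π² × 2.04×10^11) = 2.340×10^-6 m⁴
I_req = 2.340×10^6 mm⁴
Solid circle: I = πd⁴/64  ⇒  d = (64I/π)^(1/4) = (64×2.340×10^6/π)^(1/4) = 83.1 mm

d ≈ 83.1 mm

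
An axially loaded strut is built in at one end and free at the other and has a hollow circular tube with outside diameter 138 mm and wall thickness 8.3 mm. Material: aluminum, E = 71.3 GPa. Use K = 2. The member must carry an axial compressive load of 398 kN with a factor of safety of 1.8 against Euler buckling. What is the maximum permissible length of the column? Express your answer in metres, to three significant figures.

Inner diameter d_i = 138 − 2×8.3 = 121.4 mm
I = π(d_o⁴ − d_i⁴)/64 = π(138⁴ − 121.4⁴)/64 = 7.141×10^6 mm⁴
I = 7.141×10^-6 m⁴
Required critical load P_cr = n·P = 1.8 × 398 = 716.4 kN = 7.164×10^5 N
From P_cr = π²EI/(K·L)²:  L = (1/K)·√(π²EI/P_cr) = (1/2)·√(π²×7.13×10^10×7.141×10^-6/7.164×10^5)
L = 1.32 m

L_max ≈ 1.32 m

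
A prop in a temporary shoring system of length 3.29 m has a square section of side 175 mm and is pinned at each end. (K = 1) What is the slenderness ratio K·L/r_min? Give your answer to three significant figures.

λ ≈ 65.1

For a square r = a/√12 = 175/√12 = 50.52 mm
L_e = K·L = 1 × 3.29 m = 3.290 m = 3290.0 mm
λ = L_e / r_min = 3290.0 / 50.52 = 65.1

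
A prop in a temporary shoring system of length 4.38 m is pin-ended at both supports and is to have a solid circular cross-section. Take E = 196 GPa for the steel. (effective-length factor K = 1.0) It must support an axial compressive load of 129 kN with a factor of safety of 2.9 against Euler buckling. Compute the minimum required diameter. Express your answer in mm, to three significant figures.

Required P_cr = n·P = 2.9 × 129 = 374.1 kN
L_e = K·L = 1 × 4.38 = 4.380 m
Required I = P_cr·L_e²/(π²E) = 3.741×10^5 × 4.380² / (π² × 1.96×10^11) = 3.710×10^-6 m⁴
I_req = 3.710×10^6 mm⁴
Solid circle: I = πd⁴/64  ⇒  d = (64I/π)^(1/4) = (64×3.710×10^6/π)^(1/4) = 93.2 mm

d ≈ 93.2 mm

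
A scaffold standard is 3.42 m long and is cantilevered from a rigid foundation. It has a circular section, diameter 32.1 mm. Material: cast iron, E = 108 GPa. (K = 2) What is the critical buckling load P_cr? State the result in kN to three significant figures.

I = πd⁴/64 = π×32.1⁴/64 = 5.212×10^4 mm⁴
I = 5.212×10^4 mm⁴ = 5.212×10^-8 m⁴
Effective length L_e = K·L = 2 × 3.42 = 6.840 m
P_cr = π²EI / L_e² = π² × 108×10⁹ × 5.212×10^-8 / 6.840² = 1.187×10^3 N

P_cr ≈ 1.19 kN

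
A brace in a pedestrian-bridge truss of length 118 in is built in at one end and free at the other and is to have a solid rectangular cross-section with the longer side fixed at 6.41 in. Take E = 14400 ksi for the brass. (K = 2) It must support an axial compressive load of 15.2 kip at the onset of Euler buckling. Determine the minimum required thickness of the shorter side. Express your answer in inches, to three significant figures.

b ≈ 2.23 in

L_e = K·L = 2 × 118 = 236.0 in
Required I = P_cr·L_e²/(π²E) = 1.520×10^4 × 236.0² / (π² × 1.44×10^7) = 5.957 in⁴
Rectangle, weak axis: I_min = h·b³/12 with h = 6.41 in fixed  ⇒  b = (12I/h)^(1/3) = 2.23 in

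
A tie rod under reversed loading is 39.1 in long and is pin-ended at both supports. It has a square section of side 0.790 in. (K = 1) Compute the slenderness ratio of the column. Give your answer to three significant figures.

For a square r = a/√12 = 0.790/√12 = 0.2281 in
L_e = K·L = 1 × 39.1 = 39.10 in
λ = L_e / r_min = 39.100 / 0.2281 = 171

λ ≈ 171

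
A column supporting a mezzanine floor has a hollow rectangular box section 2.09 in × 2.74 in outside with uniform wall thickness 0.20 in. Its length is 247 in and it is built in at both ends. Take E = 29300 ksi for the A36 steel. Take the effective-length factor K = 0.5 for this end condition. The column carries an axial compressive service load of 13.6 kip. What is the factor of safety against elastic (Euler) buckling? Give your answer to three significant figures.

n ≈ 1.59

Inner dimensions: h_i = 2.74 − 2×0.20 = 2.340 in, b_i = 2.09 − 2×0.20 = 1.690 in
Weak-axis I_min = (h_o·b_o³ − h_i·b_i³)/12 with b_o = 2.09, b_i = 1.690 in (shorter outer/inner sides).
I_min = (2.74×2.09³ − 2.340×1.690³)/12 = 1.143 in⁴
Effective length L_e = K·L = 0.5 × 247 = 123.5 in
P_cr = π²EI / L_e² = π² × 29300×10³ × 1.143 / 123.5² = 2.168×10^4 lb
Factor of safety n = P_cr / P = 21.677 / 13.6 = 1.59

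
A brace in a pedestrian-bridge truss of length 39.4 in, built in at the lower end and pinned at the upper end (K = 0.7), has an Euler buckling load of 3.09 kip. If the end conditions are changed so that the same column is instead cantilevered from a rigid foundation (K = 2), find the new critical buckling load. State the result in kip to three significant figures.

P_cr ≈ 0.379 kip

P_cr ∝ 1/K², so P_cr,new = P_cr,old × (K_old/K_new)² = 3.09 × (0.7/2)²
= 3.09 × 0.1225 = 0.379 kip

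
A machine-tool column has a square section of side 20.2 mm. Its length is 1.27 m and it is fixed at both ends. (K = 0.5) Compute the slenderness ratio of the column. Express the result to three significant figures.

I = a⁴/12 = 20.2⁴/12 = 1.387×10^4 mm⁴
A = 408.0 mm²;  r_min = √(I/A) = √(1.387×10^4/408.0) = 5.831 mm
L_e = K·L = 0.5 × 1.27 m = 0.6350 m = 635.00 mm
λ = L_e / r_min = 635.00 / 5.831 = 109

λ ≈ 109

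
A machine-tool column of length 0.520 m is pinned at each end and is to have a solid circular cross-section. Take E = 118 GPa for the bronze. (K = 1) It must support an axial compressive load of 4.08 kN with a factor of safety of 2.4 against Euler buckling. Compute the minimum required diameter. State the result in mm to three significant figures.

Required P_cr = n·P = 2.4 × 4.08 = 9.792 kN
L_e = K·L = 1 × 0.520 = 0.5200 m
Required I = P_cr·L_e²/(π²E) = 9.792×10^3 × 0.5200² / (π² × 1.18×10^11) = 2.274×10^-9 m⁴
I_req = 2.274×10^3 mm⁴
Solid circle: I = πd⁴/64  ⇒  d = (64I/π)^(1/4) = (64×2.274×10^3/π)^(1/4) = 14.7 mm

d ≈ 14.7 mm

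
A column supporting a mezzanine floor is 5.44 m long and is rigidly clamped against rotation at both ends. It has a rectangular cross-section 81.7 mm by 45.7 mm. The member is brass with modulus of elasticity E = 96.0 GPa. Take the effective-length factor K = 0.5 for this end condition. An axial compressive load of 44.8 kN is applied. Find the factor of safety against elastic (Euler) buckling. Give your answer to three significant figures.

n ≈ 1.86

Buckling occurs about the weak axis: I_min = h·b³/12 with b = 45.7 mm (the shorter side).
I_min = 81.7×45.7³/12 = 6.498×10^5 mm⁴
I = 6.498×10^5 mm⁴ = 6.498×10^-7 m⁴
Effective length L_e = K·L = 0.5 × 5.44 = 2.720 m
P_cr = π²EI / L_e² = π² × 96.0×10⁹ × 6.498×10^-7 / 2.720² = 8.322×10^4 N
Factor of safety n = P_cr / P = 83.219 / 44.8 = 1.86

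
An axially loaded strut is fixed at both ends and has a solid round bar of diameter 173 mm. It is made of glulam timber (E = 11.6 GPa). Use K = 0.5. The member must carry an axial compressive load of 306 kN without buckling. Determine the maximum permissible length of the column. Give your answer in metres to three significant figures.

I = πd⁴/64 = π×173⁴/64 = 4.397×10^7 mm⁴
I = 4.397×10^-5 m⁴
At the buckling limit P_cr = P = 3.060×10^5 N
From P_cr = π²EI/(K·L)²:  L = (1/K)·√(π²EI/P_cr) = (1/0.5)·√(π²×1.16×10^10×4.397×10^-5/3.060×10^5)
L = 8.11 m

L_max ≈ 8.11 m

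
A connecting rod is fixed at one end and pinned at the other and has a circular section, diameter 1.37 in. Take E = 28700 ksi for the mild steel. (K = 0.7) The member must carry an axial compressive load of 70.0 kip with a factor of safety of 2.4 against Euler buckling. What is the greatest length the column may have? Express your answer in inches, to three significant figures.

I = πd⁴/64 = π×1.37⁴/64 = 0.1729 in⁴
Required critical load P_cr = n·P = 2.4 × 70.0 = 168.0 kip = 1.680×10^5 lb
From P_cr = π²EI/(K·L)²:  L = (1/K)·√(π²EI/P_cr) = (1/0.7)·√(π²×2.87×10^7×0.1729/1.680×10^5)
L = 24.4 in

L_max ≈ 24.4 in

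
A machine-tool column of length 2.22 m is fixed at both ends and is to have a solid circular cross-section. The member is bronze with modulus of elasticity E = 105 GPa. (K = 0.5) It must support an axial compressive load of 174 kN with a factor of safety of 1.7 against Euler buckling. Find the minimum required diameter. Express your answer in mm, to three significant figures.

Required P_cr = n·P = 1.7 × 174 = 295.8 kN
L_e = K·L = 0.5 × 2.22 = 1.110 m
Required I = P_cr·L_e²/(π²E) = 2.958×10^5 × 1.110² / (π² × 1.05×10^11) = 3.517×10^-7 m⁴
I_req = 3.517×10^5 mm⁴
Solid circle: I = πd⁴/64  ⇒  d = (64I/π)^(1/4) = (64×3.517×10^5/π)^(1/4) = 51.7 mm

d ≈ 51.7 mm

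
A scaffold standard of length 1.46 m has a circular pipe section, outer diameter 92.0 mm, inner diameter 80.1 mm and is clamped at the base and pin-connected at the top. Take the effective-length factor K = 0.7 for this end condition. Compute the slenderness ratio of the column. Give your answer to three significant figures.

λ ≈ 33.5

d_o = 92.0 mm, d_i = 80.1 mm
I = π(d_o⁴ − d_i⁴)/64 = π(92.0⁴ − 80.10⁴)/64 = 1.496×10^6 mm⁴
A = 1.608×10^3 mm²;  r_min = √(I/A) = √(1.496×10^6/1.608×10^3) = 30.50 mm
L_e = K·L = 0.7 × 1.46 m = 1.022 m = 1022.0 mm
λ = L_e / r_min = 1022.0 / 30.50 = 33.5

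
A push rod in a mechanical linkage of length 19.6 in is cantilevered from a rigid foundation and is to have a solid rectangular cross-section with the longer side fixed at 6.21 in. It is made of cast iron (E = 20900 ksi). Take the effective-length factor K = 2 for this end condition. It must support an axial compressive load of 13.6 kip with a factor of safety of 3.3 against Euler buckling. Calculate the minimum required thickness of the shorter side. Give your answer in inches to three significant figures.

Required P_cr = n·P = 3.3 × 13.6 = 44.88 kip
L_e = K·L = 2 × 19.6 = 39.20 in
Required I = P_cr·L_e²/(π²E) = 4.488×10^4 × 39.20² / (π² × 2.09×10^7) = 0.3343 in⁴
Rectangle, weak axis: I_min = h·b³/12 with h = 6.21 in fixed  ⇒  b = (12I/h)^(1/3) = 0.864 in

b ≈ 0.864 in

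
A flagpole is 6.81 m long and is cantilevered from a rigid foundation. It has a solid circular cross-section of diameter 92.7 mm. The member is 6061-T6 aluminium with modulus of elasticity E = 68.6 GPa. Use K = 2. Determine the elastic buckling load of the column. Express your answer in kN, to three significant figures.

P_cr ≈ 13.2 kN

I = πd⁴/64 = π×92.7⁴/64 = 3.625×10^6 mm⁴
I = 3.625×10^6 mm⁴ = 3.625×10^-6 m⁴
Effective length L_e = K·L = 2 × 6.81 = 13.62 m
P_cr = π²EI / L_e² = π² × 68.6×10⁹ × 3.625×10^-6 / 13.62² = 1.323×10^4 N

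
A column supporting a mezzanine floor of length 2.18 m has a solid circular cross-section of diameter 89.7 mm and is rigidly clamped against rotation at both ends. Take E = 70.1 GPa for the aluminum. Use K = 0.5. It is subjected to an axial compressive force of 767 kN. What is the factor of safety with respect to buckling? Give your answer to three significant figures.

n ≈ 2.41

I = πd⁴/64 = π×89.7⁴/64 = 3.178×10^6 mm⁴
I = 3.178×10^6 mm⁴ = 3.178×10^-6 m⁴
Effective length L_e = K·L = 0.5 × 2.18 = 1.090 m
P_cr = π²EI / L_e² = π² × 70.1×10⁹ × 3.178×10^-6 / 1.090² = 1.851×10^6 N
Factor of safety n = P_cr / P = 1850.6 / 767 = 2.41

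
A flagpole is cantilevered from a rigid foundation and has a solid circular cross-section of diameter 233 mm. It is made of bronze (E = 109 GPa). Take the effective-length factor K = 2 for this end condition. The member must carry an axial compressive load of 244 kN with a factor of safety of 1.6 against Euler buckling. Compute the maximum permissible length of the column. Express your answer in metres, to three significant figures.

L_max ≈ 9.98 m

I = πd⁴/64 = π×233⁴/64 = 1.447×10^8 mm⁴
I = 1.447×10^-4 m⁴
Required critical load P_cr = n·P = 1.6 × 244 = 390.4 kN = 3.904×10^5 N
From P_cr = π²EI/(K·L)²:  L = (1/K)·√(π²EI/P_cr) = (1/2)·√(π²×1.09×10^11×1.447×10^-4/3.904×10^5)
L = 9.98 m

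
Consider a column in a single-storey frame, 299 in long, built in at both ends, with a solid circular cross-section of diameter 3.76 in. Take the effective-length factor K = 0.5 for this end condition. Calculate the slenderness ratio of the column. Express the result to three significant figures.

λ ≈ 159

I = πd⁴/64 = π×3.76⁴/64 = 9.811 in⁴
A = 11.10 in²;  r_min = √(I/A) = √(9.811/11.10) = 0.9400 in
L_e = K·L = 0.5 × 299 = 149.5 in
λ = L_e / r_min = 149.50 / 0.9400 = 159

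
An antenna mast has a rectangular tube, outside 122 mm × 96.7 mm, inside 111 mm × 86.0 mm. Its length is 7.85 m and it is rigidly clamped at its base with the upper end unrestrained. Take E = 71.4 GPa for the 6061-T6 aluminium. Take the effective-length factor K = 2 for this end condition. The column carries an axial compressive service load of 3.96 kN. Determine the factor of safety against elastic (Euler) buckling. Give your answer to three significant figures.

n ≈ 2.39

Weak-axis I_min = (h_o·b_o³ − h_i·b_i³)/12 with b_o = 96.7, b_i = 86.00 mm (shorter outer/inner sides).
I_min = (122×96.7³ − 111.0×86.00³)/12 = 3.309×10^6 mm⁴
I = 3.309×10^6 mm⁴ = 3.309×10^-6 m⁴
Effective length L_e = K·L = 2 × 7.85 = 15.70 m
P_cr = π²EI / L_e² = π² × 71.4×10⁹ × 3.309×10^-6 / 15.70² = 9.462×10^3 N
Factor of safety n = P_cr / P = 9.4615 / 3.96 = 2.39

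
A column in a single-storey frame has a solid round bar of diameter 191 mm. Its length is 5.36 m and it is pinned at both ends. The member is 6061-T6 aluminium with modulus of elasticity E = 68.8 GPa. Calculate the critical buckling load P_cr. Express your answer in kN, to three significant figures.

P_cr ≈ 1540 kN

I = πd⁴/64 = π×191⁴/64 = 6.533×10^7 mm⁴
I = 6.533×10^7 mm⁴ = 6.533×10^-5 m⁴
Effective length L_e = K·L = 1 × 5.36 = 5.360 m
P_cr = π²EI / L_e² = π² × 68.8×10⁹ × 6.533×10^-5 / 5.360² = 1.544×10^6 N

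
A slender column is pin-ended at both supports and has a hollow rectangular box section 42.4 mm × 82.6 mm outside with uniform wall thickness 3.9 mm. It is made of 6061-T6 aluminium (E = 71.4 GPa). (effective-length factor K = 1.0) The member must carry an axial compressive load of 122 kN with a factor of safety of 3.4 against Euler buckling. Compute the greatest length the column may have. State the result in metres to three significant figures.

L_max ≈ 0.673 m

Inner dimensions: h_i = 82.6 − 2×3.9 = 74.80 mm, b_i = 42.4 − 2×3.9 = 34.60 mm
Weak-axis I_min = (h_o·b_o³ − h_i·b_i³)/12 with b_o = 42.4, b_i = 34.60 mm (shorter outer/inner sides).
I_min = (82.6×42.4³ − 74.80×34.60³)/12 = 2.665×10^5 mm⁴
I = 2.665×10^-7 m⁴
Required critical load P_cr = n·P = 3.4 × 122 = 414.8 kN = 4.148×10^5 N
From P_cr = π²EI/(K·L)²:  L = (1/K)·√(π²EI/P_cr) = (1/1)·√(π²×7.14×10^10×2.665×10^-7/4.148×10^5)
L = 0.673 m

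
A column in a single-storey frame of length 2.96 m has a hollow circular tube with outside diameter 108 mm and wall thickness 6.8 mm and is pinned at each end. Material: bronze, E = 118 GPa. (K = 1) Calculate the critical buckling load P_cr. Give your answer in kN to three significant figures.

Inner diameter d_i = 108 − 2×6.8 = 94.40 mm
I = π(d_o⁴ − d_i⁴)/64 = π(108⁴ − 94.40⁴)/64 = 2.780×10^6 mm⁴
I = 2.780×10^6 mm⁴ = 2.780×10^-6 m⁴
Effective length L_e = K·L = 1 × 2.96 = 2.960 m
P_cr = π²EI / L_e² = π² × 118×10⁹ × 2.780×10^-6 / 2.960² = 3.695×10^5 N

P_cr ≈ 370 kN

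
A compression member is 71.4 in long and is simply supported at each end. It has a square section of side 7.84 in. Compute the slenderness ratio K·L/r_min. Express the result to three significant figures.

For a square r = a/√12 = 7.84/√12 = 2.263 in
L_e = K·L = 1 × 71.4 = 71.40 in
λ = L_e / r_min = 71.400 / 2.263 = 31.5

λ ≈ 31.5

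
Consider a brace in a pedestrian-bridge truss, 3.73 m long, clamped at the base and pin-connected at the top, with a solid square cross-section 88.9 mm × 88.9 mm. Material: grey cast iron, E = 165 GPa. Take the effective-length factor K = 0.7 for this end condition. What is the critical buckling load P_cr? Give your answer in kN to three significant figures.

P_cr ≈ 1240 kN

I = a⁴/12 = 88.9⁴/12 = 5.205×10^6 mm⁴
I = 5.205×10^6 mm⁴ = 5.205×10^-6 m⁴
Effective length L_e = K·L = 0.7 × 3.73 = 2.611 m
P_cr = π²EI / L_e² = π² × 165×10⁹ × 5.205×10^-6 / 2.611² = 1.243×10^6 N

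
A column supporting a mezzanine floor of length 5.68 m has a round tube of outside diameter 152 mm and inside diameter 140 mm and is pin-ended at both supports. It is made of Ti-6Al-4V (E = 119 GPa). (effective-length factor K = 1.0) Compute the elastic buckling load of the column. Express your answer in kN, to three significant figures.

d_o = 152 mm, d_i = 140 mm
I = π(d_o⁴ − d_i⁴)/64 = π(152⁴ − 140.0⁴)/64 = 7.345×10^6 mm⁴
I = 7.345×10^6 mm⁴ = 7.345×10^-6 m⁴
Effective length L_e = K·L = 1 × 5.68 = 5.680 m
P_cr = π²EI / L_e² = π² × 119×10⁹ × 7.345×10^-6 / 5.680² = 2.674×10^5 N

P_cr ≈ 267 kN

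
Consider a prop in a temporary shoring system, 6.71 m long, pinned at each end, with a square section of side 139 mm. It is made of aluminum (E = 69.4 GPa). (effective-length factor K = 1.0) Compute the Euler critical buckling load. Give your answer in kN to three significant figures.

P_cr ≈ 473 kN

I = a⁴/12 = 139⁴/12 = 3.111×10^7 mm⁴
I = 3.111×10^7 mm⁴ = 3.111×10^-5 m⁴
Effective length L_e = K·L = 1 × 6.71 = 6.710 m
P_cr = π²EI / L_e² = π² × 69.4×10⁹ × 3.111×10^-5 / 6.710² = 4.733×10^5 N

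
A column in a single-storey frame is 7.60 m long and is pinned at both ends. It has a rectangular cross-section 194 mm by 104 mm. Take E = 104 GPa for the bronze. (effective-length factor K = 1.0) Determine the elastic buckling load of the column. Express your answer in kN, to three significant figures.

P_cr ≈ 323 kN

Buckling occurs about the weak axis: I_min = h·b³/12 with b = 104 mm (the shorter side).
I_min = 194×104³/12 = 1.819×10^7 mm⁴
I = 1.819×10^7 mm⁴ = 1.819×10^-5 m⁴
Effective length L_e = K·L = 1 × 7.60 = 7.600 m
P_cr = π²EI / L_e² = π² × 104×10⁹ × 1.819×10^-5 / 7.600² = 3.232×10^5 N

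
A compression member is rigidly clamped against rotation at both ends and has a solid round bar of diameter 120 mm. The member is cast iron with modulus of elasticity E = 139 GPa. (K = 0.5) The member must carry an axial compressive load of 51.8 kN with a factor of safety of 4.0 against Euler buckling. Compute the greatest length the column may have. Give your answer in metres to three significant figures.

L_max ≈ 16.4 m

I = πd⁴/64 = π×120⁴/64 = 1.018×10^7 mm⁴
I = 1.018×10^-5 m⁴
Required critical load P_cr = n·P = 4.0 × 51.8 = 207.2 kN = 2.072×10^5 N
From P_cr = π²EI/(K·L)²:  L = (1/K)·√(π²EI/P_cr) = (1/0.5)·√(π²×1.39×10^11×1.018×10^-5/2.072×10^5)
L = 16.4 m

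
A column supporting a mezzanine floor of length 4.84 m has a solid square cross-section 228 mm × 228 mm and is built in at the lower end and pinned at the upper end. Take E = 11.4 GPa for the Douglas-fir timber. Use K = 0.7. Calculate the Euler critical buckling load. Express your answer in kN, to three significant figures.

I = a⁴/12 = 228⁴/12 = 2.252×10^8 mm⁴
I = 2.252×10^8 mm⁴ = 2.252×10^-4 m⁴
Effective length L_e = K·L = 0.7 × 4.84 = 3.388 m
P_cr = π²EI / L_e² = π² × 11.4×10⁹ × 2.252×10^-4 / 3.388² = 2.207×10^6 N

P_cr ≈ 2210 kN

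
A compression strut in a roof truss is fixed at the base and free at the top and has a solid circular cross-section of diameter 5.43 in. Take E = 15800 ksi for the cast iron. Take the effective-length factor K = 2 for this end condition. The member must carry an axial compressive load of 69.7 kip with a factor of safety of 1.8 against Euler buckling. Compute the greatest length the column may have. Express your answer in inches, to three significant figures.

I = πd⁴/64 = π×5.43⁴/64 = 42.67 in⁴
Required critical load P_cr = n·P = 1.8 × 69.7 = 125.5 kip = 1.255×10^5 lb
From P_cr = π²EI/(K·L)²:  L = (1/K)·√(π²EI/P_cr) = (1/2)·√(π²×1.58×10^7×42.67/1.255×10^5)
L = 115 in

L_max ≈ 115 in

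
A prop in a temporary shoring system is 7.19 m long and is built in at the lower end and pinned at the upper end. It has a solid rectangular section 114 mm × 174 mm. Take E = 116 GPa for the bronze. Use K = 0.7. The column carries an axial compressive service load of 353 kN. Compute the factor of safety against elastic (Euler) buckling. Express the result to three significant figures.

Buckling occurs about the weak axis: I_min = h·b³/12 with b = 114 mm (the shorter side).
I_min = 174×114³/12 = 2.148×10^7 mm⁴
I = 2.148×10^7 mm⁴ = 2.148×10^-5 m⁴
Effective length L_e = K·L = 0.7 × 7.19 = 5.033 m
P_cr = π²EI / L_e² = π² × 116×10⁹ × 2.148×10^-5 / 5.033² = 9.709×10^5 N
Factor of safety n = P_cr / P = 970.93 / 353 = 2.75

n ≈ 2.75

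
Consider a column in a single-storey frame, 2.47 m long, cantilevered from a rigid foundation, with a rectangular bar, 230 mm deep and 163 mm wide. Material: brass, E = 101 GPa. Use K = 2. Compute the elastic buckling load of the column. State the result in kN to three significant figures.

Buckling occurs about the weak axis: I_min = h·b³/12 with b = 163 mm (the shorter side).
I_min = 230×163³/12 = 8.301×10^7 mm⁴
I = 8.301×10^7 mm⁴ = 8.301×10^-5 m⁴
Effective length L_e = K·L = 2 × 2.47 = 4.940 m
P_cr = π²EI / L_e² = π² × 101×10⁹ × 8.301×10^-5 / 4.940² = 3.391×10^6 N

P_cr ≈ 3390 kN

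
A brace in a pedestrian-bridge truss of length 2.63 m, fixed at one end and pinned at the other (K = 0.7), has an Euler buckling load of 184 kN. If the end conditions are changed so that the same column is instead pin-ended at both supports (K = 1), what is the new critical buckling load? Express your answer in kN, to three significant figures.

P_cr ≈ 90.2 kN

P_cr ∝ 1/K², so P_cr,new = P_cr,old × (K_old/K_new)² = 184 × (0.7/1)²
= 184 × 0.4900 = 90.2 kN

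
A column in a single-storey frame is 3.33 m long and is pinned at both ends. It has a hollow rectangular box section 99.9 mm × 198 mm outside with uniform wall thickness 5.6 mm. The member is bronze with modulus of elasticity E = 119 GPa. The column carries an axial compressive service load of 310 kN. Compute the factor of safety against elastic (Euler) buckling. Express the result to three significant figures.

n ≈ 1.91

Inner dimensions: h_i = 198 − 2×5.6 = 186.8 mm, b_i = 99.9 − 2×5.6 = 88.70 mm
Weak-axis I_min = (h_o·b_o³ − h_i·b_i³)/12 with b_o = 99.9, b_i = 88.70 mm (shorter outer/inner sides).
I_min = (198×99.9³ − 186.8×88.70³)/12 = 5.587×10^6 mm⁴
I = 5.587×10^6 mm⁴ = 5.587×10^-6 m⁴
Effective length L_e = K·L = 1 × 3.33 = 3.330 m
P_cr = π²EI / L_e² = π² × 119×10⁹ × 5.587×10^-6 / 3.330² = 5.918×10^5 N
Factor of safety n = P_cr / P = 591.76 / 310 = 1.91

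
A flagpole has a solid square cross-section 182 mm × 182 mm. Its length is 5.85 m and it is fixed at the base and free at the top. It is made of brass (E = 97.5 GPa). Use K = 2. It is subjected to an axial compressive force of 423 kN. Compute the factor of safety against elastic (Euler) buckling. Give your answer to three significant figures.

I = a⁴/12 = 182⁴/12 = 9.143×10^7 mm⁴
I = 9.143×10^7 mm⁴ = 9.143×10^-5 m⁴
Effective length L_e = K·L = 2 × 5.85 = 11.70 m
P_cr = π²EI / L_e² = π² × 97.5×10⁹ × 9.143×10^-5 / 11.70² = 6.427×10^5 N
Factor of safety n = P_cr / P = 642.74 / 423 = 1.52

n ≈ 1.52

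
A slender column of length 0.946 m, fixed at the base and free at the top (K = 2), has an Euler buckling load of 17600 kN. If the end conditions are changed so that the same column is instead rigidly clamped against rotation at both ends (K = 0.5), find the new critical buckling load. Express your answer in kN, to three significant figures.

P_cr ≈ 282000 kN

P_cr ∝ 1/K², so P_cr,new = P_cr,old × (K_old/K_new)² = 17600 × (2/0.5)²
= 17600 × 16.00 = 282000 kN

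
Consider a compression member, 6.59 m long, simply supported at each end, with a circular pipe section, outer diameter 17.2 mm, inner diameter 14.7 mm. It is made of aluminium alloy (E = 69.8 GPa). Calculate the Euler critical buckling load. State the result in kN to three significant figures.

P_cr ≈ 0.0318 kN

d_o = 17.2 mm, d_i = 14.7 mm
I = π(d_o⁴ − d_i⁴)/64 = π(17.2⁴ − 14.70⁴)/64 = 2.004×10^3 mm⁴
I = 2.004×10^3 mm⁴ = 2.004×10^-9 m⁴
Effective length L_e = K·L = 1 × 6.59 = 6.590 m
P_cr = π²EI / L_e² = π² × 69.8×10⁹ × 2.004×10^-9 / 6.590² = 31.79 N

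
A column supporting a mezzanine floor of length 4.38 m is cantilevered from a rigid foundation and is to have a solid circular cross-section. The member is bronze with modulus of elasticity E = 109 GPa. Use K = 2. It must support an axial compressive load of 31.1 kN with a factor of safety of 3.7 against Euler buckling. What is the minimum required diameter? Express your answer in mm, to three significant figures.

Required P_cr = n·P = 3.7 × 31.1 = 115.1 kN
L_e = K·L = 2 × 4.38 = 8.760 m
Required I = P_cr·L_e²/(π²E) = 1.151×10^5 × 8.760² / (π² × 1.09×10^11) = 8.208×10^-6 m⁴
I_req = 8.208×10^6 mm⁴
Solid circle: I = πd⁴/64  ⇒  d = (64I/π)^(1/4) = (64×8.208×10^6/π)^(1/4) = 114 mm

d ≈ 114 mm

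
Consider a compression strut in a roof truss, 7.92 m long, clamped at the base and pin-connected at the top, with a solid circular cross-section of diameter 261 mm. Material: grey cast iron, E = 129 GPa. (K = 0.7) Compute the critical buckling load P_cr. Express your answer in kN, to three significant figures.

P_cr ≈ 9440 kN

I = πd⁴/64 = π×261⁴/64 = 2.278×10^8 mm⁴
I = 2.278×10^8 mm⁴ = 2.278×10^-4 m⁴
Effective length L_e = K·L = 0.7 × 7.92 = 5.544 m
P_cr = π²EI / L_e² = π² × 129×10⁹ × 2.278×10^-4 / 5.544² = 9.436×10^6 N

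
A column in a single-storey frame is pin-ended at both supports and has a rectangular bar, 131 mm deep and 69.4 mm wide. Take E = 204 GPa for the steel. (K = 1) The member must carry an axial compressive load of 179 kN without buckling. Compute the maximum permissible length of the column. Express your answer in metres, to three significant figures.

Buckling occurs about the weak axis: I_min = h·b³/12 with b = 69.4 mm (the shorter side).
I_min = 131×69.4³/12 = 3.649×10^6 mm⁴
I = 3.649×10^-6 m⁴
At the buckling limit P_cr = P = 1.790×10^5 N
From P_cr = π²EI/(K·L)²:  L = (1/K)·√(π²EI/P_cr) = (1/1)·√(π²×2.04×10^11×3.649×10^-6/1.790×10^5)
L = 6.41 m

L_max ≈ 6.41 m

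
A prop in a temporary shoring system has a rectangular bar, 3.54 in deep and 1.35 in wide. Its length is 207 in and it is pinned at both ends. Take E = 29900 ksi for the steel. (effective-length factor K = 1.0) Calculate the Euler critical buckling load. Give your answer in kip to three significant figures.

Buckling occurs about the weak axis: I_min = h·b³/12 with b = 1.35 in (the shorter side).
I_min = 3.54×1.35³/12 = 0.7258 in⁴
Effective length L_e = K·L = 1 × 207 = 207.0 in
P_cr = π²EI / L_e² = π² × 29900×10³ × 0.7258 / 207.0² = 4.999×10^3 lb

P_cr ≈ 5.00 kip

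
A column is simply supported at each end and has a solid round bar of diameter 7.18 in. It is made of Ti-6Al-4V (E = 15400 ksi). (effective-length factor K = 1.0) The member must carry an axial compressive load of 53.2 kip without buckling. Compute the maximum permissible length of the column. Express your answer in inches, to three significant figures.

I = πd⁴/64 = π×7.18⁴/64 = 130.5 in⁴
At the buckling limit P_cr = P = 5.320×10^4 lb
From P_cr = π²EI/(K·L)²:  L = (1/K)·√(π²EI/P_cr) = (1/1)·√(π²×1.54×10^7×130.5/5.320×10^4)
L = 611 in

L_max ≈ 611 in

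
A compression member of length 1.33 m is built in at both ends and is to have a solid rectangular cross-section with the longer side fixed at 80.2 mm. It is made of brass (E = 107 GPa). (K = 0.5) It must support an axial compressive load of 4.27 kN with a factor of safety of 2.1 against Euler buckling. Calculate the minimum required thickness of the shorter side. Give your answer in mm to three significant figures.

Required P_cr = n·P = 2.1 × 4.27 = 8.967 kN
L_e = K·L = 0.5 × 1.33 = 0.6650 m
Required I = P_cr·L_e²/(π²E) = 8.967×10^3 × 0.6650² / (π² × 1.07×10^11) = 3.755×10^-9 m⁴
I_req = 3.755×10^3 mm⁴
Rectangle, weak axis: I_min = h·b³/12 with h = 80.2 mm fixed  ⇒  b = (12I/h)^(1/3) = 8.25 mm

b ≈ 8.25 mm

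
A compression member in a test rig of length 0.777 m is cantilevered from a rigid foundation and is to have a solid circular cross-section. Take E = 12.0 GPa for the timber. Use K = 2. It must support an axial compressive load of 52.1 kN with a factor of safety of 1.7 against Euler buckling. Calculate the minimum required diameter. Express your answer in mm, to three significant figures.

d ≈ 77.9 mm

Required P_cr = n·P = 1.7 × 52.1 = 88.57 kN
L_e = K·L = 2 × 0.777 = 1.554 m
Required I = P_cr·L_e²/(π²E) = 8.857×10^4 × 1.554² / (π² × 1.20×10^10) = 1.806×10^-6 m⁴
I_req = 1.806×10^6 mm⁴
Solid circle: I = πd⁴/64  ⇒  d = (64I/π)^(1/4) = (64×1.806×10^6/π)^(1/4) = 77.9 mm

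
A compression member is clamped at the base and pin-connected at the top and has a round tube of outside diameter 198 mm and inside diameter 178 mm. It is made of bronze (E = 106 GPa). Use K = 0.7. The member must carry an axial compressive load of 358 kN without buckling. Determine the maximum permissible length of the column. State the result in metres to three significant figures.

d_o = 198 mm, d_i = 178 mm
I = π(d_o⁴ − d_i⁴)/64 = π(198⁴ − 178.0⁴)/64 = 2.617×10^7 mm⁴
I = 2.617×10^-5 m⁴
At the buckling limit P_cr = P = 3.580×10^5 N
From P_cr = π²EI/(K·L)²:  L = (1/K)·√(π²EI/P_cr) = (1/0.7)·√(π²×1.06×10^11×2.617×10^-5/3.580×10^5)
L = 12.5 m

L_max ≈ 12.5 m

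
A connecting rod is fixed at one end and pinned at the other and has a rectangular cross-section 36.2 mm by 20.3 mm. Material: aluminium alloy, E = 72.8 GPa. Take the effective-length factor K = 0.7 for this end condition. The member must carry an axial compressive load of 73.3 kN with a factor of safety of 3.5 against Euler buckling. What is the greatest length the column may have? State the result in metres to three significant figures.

Buckling occurs about the weak axis: I_min = h·b³/12 with b = 20.3 mm (the shorter side).
I_min = 36.2×20.3³/12 = 2.524×10^4 mm⁴
I = 2.524×10^-8 m⁴
Required critical load P_cr = n·P = 3.5 × 73.3 = 256.6 kN = 2.566×10^5 N
From P_cr = π²EI/(K·L)²:  L = (1/K)·√(π²EI/P_cr) = (1/0.7)·√(π²×7.28×10^10×2.524×10^-8/2.566×10^5)
L = 0.380 m

L_max ≈ 0.380 m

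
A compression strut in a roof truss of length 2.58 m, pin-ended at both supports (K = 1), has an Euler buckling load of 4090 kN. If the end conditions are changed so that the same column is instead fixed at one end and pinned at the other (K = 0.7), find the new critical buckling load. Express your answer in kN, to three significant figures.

P_cr ∝ 1/K², so P_cr,new = P_cr,old × (K_old/K_new)² = 4090 × (1/0.7)²
= 4090 × 2.041 = 8350 kN

P_cr ≈ 8350 kN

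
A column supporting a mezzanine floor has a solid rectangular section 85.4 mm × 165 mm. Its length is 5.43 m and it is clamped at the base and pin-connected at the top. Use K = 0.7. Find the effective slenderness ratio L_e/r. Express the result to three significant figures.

For a rectangle r_min = b/√12 = 85.4/√12 = 24.65 mm
L_e = K·L = 0.7 × 5.43 m = 3.801 m = 3801.0 mm
λ = L_e / r_min = 3801.0 / 24.65 = 154

λ ≈ 154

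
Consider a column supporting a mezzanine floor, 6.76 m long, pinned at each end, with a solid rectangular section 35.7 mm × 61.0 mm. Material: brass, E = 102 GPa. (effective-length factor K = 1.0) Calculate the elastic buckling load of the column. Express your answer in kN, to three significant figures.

Buckling occurs about the weak axis: I_min = h·b³/12 with b = 35.7 mm (the shorter side).
I_min = 61.0×35.7³/12 = 2.313×10^5 mm⁴
I = 2.313×10^5 mm⁴ = 2.313×10^-7 m⁴
Effective length L_e = K·L = 1 × 6.76 = 6.760 m
P_cr = π²EI / L_e² = π² × 102×10⁹ × 2.313×10^-7 / 6.760² = 5.095×10^3 N

P_cr ≈ 5.10 kN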